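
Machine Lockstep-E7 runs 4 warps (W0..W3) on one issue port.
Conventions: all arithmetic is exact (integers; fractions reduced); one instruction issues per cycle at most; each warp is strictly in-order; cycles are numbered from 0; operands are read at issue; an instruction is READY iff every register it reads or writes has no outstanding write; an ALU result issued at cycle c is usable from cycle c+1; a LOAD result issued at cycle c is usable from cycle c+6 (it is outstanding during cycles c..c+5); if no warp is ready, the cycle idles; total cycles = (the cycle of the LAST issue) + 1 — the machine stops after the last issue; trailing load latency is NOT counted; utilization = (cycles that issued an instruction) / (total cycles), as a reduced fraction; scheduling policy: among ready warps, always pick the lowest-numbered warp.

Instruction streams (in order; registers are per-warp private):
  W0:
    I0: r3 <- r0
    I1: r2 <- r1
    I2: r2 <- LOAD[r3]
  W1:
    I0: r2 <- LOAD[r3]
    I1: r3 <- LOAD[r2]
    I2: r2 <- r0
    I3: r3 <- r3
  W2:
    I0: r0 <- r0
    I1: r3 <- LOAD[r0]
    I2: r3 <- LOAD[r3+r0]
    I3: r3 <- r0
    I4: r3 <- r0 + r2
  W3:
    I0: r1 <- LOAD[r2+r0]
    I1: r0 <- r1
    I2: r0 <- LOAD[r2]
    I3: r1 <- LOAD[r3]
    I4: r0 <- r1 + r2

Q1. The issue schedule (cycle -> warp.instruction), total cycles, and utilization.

cycle 0: W0.I0
cycle 1: W0.I1
cycle 2: W0.I2
cycle 3: W1.I0
cycle 4: W2.I0
cycle 5: W2.I1
cycle 6: W3.I0
cycle 7: idle
cycle 8: idle
cycle 9: W1.I1
cycle 10: W1.I2
cycle 11: W2.I2
cycle 12: W3.I1
cycle 13: W3.I2
cycle 14: W3.I3
cycle 15: W1.I3
cycle 16: idle
cycle 17: W2.I3
cycle 18: W2.I4
cycle 19: idle
cycle 20: W3.I4

Answer: 21 cycles, utilization 17/21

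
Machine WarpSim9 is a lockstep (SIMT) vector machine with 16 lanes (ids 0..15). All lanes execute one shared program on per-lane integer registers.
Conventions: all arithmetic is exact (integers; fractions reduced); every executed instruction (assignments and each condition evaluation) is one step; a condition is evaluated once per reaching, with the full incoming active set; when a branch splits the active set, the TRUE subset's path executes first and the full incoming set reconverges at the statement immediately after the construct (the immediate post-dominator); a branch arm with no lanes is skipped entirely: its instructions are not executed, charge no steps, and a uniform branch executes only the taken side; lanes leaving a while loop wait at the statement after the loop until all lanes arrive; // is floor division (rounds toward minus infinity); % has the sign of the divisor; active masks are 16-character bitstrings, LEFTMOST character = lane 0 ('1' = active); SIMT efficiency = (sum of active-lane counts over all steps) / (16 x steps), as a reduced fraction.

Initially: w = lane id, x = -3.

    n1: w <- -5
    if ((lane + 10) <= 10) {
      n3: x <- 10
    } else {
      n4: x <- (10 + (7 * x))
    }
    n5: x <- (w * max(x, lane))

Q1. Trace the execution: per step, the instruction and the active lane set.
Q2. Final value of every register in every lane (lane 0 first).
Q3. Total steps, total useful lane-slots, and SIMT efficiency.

step 0: w <- -5                      1111111111111111
step 1: eval ((lane + 10) <= 10)     1111111111111111
step 2: x <- 10                      1000000000000000
step 3: x <- (10 + (7 * x))          0111111111111111
step 4: x <- (w * max(x, lane))      1111111111111111

Answer: 5 steps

w: -5,-5,-5,-5,-5,-5,-5,-5,-5,-5,-5,-5,-5,-5,-5,-5
x: -50,-5,-10,-15,-20,-25,-30,-35,-40,-45,-50,-55,-60,-65,-70,-75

steps = 5; useful = 64; efficiency = 64/80 = 4/5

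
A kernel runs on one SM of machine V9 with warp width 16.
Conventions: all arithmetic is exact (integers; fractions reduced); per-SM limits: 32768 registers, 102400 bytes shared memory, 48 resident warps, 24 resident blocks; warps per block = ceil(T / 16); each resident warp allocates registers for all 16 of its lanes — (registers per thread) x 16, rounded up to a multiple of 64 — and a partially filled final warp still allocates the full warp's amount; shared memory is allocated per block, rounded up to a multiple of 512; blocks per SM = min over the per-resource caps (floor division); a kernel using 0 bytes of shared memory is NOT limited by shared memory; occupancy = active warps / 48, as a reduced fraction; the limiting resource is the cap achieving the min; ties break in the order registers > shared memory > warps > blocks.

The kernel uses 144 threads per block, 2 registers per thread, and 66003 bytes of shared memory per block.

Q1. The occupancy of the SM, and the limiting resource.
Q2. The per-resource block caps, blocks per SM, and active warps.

Answer: occupancy 3/16, limited by shared memory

registers: 56 blocks
shared memory: 1 block
warps: 5 blocks
blocks: 24 blocks

Answer: 1 block, 9 active warps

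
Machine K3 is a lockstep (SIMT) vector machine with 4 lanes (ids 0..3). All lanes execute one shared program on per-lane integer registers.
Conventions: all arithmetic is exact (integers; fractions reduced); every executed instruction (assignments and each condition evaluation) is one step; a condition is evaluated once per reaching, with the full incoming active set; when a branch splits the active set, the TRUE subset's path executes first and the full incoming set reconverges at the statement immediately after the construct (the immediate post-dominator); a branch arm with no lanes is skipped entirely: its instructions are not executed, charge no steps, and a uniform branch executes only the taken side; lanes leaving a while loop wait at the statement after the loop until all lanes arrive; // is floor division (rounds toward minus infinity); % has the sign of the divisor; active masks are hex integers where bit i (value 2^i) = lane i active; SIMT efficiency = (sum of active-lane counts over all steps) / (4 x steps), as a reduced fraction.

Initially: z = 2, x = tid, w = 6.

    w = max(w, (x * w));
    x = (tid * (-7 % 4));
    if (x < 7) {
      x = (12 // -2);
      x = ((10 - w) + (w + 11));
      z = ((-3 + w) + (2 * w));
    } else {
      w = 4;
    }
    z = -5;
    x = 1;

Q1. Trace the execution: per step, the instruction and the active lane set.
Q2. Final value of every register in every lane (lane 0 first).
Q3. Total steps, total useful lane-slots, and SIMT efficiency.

step 0: w <- max(w, (x * w))         0xf
step 1: x <- (tid * (-7 % 4))        0xf
step 2: eval (x < 7)                 0xf
step 3: x <- (12 // -2)              0xf
step 4: x <- ((10 - w) + (w + 11))   0xf
step 5: z <- ((-3 + w) + (2 * w))    0xf
step 6: z <- -5                      0xf
step 7: x <- 1                       0xf

Answer: 8 steps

z: -5,-5,-5,-5
x: 1,1,1,1
w: 6,6,12,18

steps = 8; useful = 32; efficiency = 32/32 = 1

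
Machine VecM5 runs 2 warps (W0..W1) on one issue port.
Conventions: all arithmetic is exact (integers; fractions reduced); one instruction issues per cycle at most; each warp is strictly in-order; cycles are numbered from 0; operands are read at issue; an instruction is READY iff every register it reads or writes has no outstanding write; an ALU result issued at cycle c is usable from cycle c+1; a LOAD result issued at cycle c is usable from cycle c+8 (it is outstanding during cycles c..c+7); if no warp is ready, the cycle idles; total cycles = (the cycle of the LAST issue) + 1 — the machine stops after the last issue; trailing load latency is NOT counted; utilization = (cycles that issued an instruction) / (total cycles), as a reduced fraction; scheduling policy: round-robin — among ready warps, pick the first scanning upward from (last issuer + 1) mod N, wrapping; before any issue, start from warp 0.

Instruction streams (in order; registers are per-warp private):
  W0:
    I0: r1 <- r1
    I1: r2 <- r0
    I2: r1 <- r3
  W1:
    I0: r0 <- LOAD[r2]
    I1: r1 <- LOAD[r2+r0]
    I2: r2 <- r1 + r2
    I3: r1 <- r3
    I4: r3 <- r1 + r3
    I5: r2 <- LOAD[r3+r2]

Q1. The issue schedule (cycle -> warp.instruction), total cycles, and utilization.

cycle 0: W0.I0
cycle 1: W1.I0
cycle 2: W0.I1
cycle 3: W0.I2
cycle 4: idle
cycle 5: idle
cycle 6: idle
cycle 7: idle
cycle 8: idle
cycle 9: W1.I1
cycle 10: idle
cycle 11: idle
cycle 12: idle
cycle 13: idle
cycle 14: idle
cycle 15: idle
cycle 16: idle
cycle 17: W1.I2
cycle 18: W1.I3
cycle 19: W1.I4
cycle 20: W1.I5

Answer: 21 cycles, utilization 3/7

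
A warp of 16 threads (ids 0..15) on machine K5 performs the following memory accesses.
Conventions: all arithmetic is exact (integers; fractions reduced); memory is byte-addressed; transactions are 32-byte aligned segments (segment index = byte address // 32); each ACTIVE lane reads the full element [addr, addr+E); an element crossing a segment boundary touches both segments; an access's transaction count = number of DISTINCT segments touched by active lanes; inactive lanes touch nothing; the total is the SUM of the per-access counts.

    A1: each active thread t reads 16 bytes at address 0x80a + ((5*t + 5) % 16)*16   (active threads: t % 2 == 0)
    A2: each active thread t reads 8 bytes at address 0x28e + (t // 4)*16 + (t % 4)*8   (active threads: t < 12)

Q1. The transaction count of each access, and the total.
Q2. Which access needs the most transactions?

A1: 9 transactions
A2: 3 transactions

Answer: 9,3; total 12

Answer: A1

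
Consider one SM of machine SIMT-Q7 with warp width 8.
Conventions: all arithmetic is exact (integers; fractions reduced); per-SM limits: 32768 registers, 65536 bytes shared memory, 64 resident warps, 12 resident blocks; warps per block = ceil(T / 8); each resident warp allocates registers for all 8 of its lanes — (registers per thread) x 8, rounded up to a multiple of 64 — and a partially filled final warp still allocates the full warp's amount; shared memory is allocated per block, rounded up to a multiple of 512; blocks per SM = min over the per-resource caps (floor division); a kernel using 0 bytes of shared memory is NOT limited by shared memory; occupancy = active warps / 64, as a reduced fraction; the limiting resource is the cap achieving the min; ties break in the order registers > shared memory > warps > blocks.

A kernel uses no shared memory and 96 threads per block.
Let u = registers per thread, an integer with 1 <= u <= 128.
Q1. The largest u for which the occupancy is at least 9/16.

Answer: u = 112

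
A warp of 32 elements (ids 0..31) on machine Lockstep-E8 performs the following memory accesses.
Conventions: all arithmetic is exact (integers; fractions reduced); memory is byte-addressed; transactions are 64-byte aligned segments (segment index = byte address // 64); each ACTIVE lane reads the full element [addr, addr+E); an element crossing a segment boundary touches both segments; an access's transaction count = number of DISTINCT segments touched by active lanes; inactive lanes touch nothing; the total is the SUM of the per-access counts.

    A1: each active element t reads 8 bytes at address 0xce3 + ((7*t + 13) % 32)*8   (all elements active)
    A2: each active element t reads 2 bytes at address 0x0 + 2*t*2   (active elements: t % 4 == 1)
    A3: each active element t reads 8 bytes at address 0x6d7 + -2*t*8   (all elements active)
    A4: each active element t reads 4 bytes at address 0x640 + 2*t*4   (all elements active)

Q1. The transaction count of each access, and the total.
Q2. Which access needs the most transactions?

A1: 5 transactions
A2: 2 transactions
A3: 9 transactions
A4: 4 transactions

Answer: 5,2,9,4; total 20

Answer: A3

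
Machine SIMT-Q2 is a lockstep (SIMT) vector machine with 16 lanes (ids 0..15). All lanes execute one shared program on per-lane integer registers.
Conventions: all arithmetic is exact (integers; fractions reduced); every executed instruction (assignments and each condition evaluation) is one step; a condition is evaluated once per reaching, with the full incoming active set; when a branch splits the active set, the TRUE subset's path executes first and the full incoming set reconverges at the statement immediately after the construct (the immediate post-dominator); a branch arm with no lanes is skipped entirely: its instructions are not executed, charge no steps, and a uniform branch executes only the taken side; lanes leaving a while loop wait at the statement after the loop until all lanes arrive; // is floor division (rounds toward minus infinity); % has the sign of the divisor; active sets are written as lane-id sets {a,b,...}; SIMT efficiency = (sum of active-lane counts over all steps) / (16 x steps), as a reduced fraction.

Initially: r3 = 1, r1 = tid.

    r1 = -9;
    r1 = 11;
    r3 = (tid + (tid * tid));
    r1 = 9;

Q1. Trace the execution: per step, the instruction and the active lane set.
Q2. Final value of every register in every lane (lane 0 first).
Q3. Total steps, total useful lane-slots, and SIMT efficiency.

step 0: r1 <- -9                     {0,1,2,3,4,5,6,7,8,9,10,11,12,13,14,15}
step 1: r1 <- 11                     {0,1,2,3,4,5,6,7,8,9,10,11,12,13,14,15}
step 2: r3 <- (tid + (tid * tid))    {0,1,2,3,4,5,6,7,8,9,10,11,12,13,14,15}
step 3: r1 <- 9                      {0,1,2,3,4,5,6,7,8,9,10,11,12,13,14,15}

Answer: 4 steps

r3: 0,2,6,12,20,30,42,56,72,90,110,132,156,182,210,240
r1: 9,9,9,9,9,9,9,9,9,9,9,9,9,9,9,9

steps = 4; useful = 64; efficiency = 64/64 = 1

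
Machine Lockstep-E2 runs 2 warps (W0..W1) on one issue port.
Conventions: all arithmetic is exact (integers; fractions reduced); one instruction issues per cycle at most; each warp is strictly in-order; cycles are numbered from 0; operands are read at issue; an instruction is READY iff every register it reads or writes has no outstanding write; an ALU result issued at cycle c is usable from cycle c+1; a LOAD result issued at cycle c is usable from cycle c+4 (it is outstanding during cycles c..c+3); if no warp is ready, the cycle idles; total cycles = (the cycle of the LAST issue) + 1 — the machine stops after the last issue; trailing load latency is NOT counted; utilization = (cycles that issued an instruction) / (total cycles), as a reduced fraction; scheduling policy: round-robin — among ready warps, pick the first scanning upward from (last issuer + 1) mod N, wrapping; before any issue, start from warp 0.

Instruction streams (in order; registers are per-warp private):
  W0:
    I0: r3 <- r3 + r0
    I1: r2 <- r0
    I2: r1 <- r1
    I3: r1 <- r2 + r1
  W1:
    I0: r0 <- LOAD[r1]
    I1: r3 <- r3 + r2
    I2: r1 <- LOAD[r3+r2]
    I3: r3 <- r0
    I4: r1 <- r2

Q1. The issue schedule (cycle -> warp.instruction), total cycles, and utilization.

cycle 0: W0.I0
cycle 1: W1.I0
cycle 2: W0.I1
cycle 3: W1.I1
cycle 4: W0.I2
cycle 5: W1.I2
cycle 6: W0.I3
cycle 7: W1.I3
cycle 8: idle
cycle 9: W1.I4

Answer: 10 cycles, utilization 9/10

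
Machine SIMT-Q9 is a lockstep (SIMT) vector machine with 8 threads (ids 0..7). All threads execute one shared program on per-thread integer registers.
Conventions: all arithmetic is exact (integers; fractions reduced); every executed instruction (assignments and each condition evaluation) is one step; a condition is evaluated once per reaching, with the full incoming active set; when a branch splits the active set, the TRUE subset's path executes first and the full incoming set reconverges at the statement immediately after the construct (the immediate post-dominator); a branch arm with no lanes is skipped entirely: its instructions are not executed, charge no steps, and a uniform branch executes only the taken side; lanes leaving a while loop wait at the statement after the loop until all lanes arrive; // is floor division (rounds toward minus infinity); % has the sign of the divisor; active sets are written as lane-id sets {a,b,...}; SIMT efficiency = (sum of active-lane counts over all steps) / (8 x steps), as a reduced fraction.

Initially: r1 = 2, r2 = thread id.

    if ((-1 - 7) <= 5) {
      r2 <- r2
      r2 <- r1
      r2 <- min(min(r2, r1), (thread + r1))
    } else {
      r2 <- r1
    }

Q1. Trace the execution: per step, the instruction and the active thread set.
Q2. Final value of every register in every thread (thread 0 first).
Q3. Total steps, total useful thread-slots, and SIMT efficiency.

step 0: eval ((-1 - 7) <= 5)         {0,1,2,3,4,5,6,7}
step 1: r2 <- r2                     {0,1,2,3,4,5,6,7}
step 2: r2 <- r1                     {0,1,2,3,4,5,6,7}
step 3: r2 <- min(min(r2, r1), (thread + r1)) {0,1,2,3,4,5,6,7}

Answer: 4 steps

r1: 2,2,2,2,2,2,2,2
r2: 2,2,2,2,2,2,2,2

steps = 4; useful = 32; efficiency = 32/32 = 1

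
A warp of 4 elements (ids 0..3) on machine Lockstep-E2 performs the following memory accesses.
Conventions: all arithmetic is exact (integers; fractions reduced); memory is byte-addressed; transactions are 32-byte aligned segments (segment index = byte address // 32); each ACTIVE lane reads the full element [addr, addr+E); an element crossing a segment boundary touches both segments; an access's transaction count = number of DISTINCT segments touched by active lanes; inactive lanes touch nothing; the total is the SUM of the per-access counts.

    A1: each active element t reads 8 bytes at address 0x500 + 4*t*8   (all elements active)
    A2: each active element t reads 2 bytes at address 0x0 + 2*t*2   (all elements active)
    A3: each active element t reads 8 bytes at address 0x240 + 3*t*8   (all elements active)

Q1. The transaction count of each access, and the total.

A1: 4 transactions
A2: 1 transaction
A3: 3 transactions

Answer: 4,1,3; total 8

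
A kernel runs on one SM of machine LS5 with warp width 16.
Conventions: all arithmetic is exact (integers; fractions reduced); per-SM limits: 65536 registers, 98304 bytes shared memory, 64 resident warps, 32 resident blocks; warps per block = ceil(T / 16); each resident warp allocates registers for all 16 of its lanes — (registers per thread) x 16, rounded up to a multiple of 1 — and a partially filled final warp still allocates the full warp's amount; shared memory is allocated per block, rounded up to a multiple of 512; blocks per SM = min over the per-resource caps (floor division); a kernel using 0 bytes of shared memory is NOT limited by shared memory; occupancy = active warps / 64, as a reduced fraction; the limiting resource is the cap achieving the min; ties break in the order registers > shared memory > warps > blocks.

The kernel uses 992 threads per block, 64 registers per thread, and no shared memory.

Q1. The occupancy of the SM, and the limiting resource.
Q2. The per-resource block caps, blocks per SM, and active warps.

Answer: occupancy 31/32, limited by registers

registers: 1 block
shared memory: no limit (kernel uses none)
warps: 1 block
blocks: 32 blocks

Answer: 1 block, 62 active warps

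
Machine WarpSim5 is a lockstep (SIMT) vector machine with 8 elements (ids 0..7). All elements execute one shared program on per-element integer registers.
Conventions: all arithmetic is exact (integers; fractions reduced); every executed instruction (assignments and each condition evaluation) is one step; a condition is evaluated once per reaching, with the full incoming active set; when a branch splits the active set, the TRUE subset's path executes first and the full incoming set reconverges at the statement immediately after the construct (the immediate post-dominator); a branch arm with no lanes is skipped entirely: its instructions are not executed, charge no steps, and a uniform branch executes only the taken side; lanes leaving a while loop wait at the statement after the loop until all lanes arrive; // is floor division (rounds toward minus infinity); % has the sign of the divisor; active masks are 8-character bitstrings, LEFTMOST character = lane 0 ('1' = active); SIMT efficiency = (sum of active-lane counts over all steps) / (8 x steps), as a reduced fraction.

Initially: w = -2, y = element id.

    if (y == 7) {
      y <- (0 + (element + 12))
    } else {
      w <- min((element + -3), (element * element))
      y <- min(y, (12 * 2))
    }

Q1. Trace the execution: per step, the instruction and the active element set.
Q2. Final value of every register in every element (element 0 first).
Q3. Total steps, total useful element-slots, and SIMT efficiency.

step 0: eval (y == 7)                11111111
step 1: y <- (0 + (element + 12))    00000001
step 2: w <- min((element + -3), (element * element)) 11111110
step 3: y <- min(y, (12 * 2))        11111110

Answer: 4 steps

w: -3,-2,-1,0,1,2,3,-2
y: 0,1,2,3,4,5,6,19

steps = 4; useful = 23; efficiency = 23/32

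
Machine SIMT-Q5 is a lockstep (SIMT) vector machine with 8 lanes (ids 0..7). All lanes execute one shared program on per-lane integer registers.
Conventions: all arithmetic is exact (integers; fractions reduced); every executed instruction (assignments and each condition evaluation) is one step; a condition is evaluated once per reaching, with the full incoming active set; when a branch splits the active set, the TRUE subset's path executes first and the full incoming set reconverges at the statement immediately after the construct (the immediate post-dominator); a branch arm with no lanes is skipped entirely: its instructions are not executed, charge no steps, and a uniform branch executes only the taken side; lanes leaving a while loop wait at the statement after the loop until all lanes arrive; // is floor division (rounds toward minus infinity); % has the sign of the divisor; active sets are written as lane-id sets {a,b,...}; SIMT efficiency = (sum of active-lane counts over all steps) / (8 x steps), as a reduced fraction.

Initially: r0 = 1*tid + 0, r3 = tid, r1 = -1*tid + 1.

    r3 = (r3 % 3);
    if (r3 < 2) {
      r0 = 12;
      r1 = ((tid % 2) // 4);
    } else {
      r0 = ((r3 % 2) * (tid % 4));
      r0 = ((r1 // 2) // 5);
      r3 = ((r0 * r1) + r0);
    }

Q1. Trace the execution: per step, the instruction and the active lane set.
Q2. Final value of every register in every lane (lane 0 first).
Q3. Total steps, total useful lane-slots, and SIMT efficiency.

step 0: r3 <- (r3 % 3)               {0,1,2,3,4,5,6,7}
step 1: eval (r3 < 2)                {0,1,2,3,4,5,6,7}
step 2: r0 <- 12                     {0,1,3,4,6,7}
step 3: r1 <- ((tid % 2) // 4)       {0,1,3,4,6,7}
step 4: r0 <- ((r3 % 2) * (tid % 4)) {2,5}
step 5: r0 <- ((r1 // 2) // 5)       {2,5}
step 6: r3 <- ((r0 * r1) + r0)       {2,5}

Answer: 7 steps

r0: 12,12,-1,12,12,-1,12,12
r3: 0,1,0,0,1,3,0,1
r1: 0,0,-1,0,0,-4,0,0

steps = 7; useful = 34; efficiency = 34/56 = 17/28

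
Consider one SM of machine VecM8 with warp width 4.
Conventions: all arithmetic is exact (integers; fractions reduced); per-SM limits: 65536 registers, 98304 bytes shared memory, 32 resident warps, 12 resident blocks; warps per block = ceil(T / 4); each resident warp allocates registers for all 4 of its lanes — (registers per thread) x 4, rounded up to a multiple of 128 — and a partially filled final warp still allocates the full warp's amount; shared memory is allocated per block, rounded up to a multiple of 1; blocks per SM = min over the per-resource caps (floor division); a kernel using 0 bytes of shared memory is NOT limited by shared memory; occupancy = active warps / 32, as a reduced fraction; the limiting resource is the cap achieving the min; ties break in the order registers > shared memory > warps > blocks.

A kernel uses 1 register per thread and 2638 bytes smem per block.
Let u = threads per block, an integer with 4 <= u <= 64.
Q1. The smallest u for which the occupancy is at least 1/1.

Answer: u = 13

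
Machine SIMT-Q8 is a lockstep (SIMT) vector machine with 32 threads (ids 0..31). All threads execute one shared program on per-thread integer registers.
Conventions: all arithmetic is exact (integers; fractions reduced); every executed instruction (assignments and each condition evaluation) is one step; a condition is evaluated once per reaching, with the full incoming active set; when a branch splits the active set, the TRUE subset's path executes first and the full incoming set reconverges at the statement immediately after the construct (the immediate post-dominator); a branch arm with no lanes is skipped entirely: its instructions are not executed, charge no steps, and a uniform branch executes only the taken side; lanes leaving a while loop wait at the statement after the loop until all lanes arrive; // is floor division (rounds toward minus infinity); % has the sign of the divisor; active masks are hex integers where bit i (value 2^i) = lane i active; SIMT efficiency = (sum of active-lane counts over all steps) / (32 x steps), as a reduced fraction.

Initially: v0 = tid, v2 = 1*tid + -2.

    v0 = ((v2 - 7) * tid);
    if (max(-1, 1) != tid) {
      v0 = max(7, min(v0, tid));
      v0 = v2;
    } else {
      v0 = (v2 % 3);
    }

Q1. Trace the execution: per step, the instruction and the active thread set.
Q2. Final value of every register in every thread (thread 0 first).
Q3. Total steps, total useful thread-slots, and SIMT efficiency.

step 0: v0 <- ((v2 - 7) * tid)       0xffffffff
step 1: eval (max(-1, 1) != tid)     0xffffffff
step 2: v0 <- max(7, min(v0, tid))   0xfffffffd
step 3: v0 <- v2                     0xfffffffd
step 4: v0 <- (v2 % 3)               0x00000002

Answer: 5 steps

v0: -2,2,0,1,2,3,4,5,6,7,8,9,10,11,12,13,14,15,16,17,18,19,20,21,22,23,24,25,26,27,28,29
v2: -2,-1,0,1,2,3,4,5,6,7,8,9,10,11,12,13,14,15,16,17,18,19,20,21,22,23,24,25,26,27,28,29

steps = 5; useful = 127; efficiency = 127/160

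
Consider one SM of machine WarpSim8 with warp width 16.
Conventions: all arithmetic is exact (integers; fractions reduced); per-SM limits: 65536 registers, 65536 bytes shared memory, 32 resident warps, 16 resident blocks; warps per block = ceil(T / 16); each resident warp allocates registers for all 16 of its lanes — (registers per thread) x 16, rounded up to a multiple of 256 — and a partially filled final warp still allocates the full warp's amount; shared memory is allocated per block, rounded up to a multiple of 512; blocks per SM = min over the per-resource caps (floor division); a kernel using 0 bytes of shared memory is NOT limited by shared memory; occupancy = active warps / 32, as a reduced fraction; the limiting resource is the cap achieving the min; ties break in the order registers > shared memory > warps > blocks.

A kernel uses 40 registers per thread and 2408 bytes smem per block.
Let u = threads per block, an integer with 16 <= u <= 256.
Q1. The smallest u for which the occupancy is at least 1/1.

Answer: u = 17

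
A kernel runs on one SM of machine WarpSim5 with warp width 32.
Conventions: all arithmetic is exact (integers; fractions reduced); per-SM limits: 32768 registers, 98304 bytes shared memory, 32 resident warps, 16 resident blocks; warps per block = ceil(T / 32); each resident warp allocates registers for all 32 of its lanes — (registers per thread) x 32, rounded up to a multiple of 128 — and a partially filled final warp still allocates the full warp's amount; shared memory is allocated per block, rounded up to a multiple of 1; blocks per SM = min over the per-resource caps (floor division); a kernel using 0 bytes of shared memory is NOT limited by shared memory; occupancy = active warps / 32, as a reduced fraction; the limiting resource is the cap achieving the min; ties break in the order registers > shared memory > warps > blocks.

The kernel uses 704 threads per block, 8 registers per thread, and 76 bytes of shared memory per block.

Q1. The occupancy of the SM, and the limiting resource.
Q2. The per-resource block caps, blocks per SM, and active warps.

Answer: occupancy 11/16, limited by warps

registers: 5 blocks
shared memory: 1293 blocks
warps: 1 block
blocks: 16 blocks

Answer: 1 block, 22 active warps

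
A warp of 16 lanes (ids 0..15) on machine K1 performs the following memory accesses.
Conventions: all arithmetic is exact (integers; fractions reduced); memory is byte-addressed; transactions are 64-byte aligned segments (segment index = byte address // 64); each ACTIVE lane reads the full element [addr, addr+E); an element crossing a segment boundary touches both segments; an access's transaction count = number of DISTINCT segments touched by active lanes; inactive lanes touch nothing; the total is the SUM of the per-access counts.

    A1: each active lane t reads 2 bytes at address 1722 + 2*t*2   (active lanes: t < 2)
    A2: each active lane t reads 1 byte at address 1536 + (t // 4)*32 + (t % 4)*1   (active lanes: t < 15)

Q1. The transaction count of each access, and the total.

A1: 1 transaction
A2: 2 transactions

Answer: 1,2; total 3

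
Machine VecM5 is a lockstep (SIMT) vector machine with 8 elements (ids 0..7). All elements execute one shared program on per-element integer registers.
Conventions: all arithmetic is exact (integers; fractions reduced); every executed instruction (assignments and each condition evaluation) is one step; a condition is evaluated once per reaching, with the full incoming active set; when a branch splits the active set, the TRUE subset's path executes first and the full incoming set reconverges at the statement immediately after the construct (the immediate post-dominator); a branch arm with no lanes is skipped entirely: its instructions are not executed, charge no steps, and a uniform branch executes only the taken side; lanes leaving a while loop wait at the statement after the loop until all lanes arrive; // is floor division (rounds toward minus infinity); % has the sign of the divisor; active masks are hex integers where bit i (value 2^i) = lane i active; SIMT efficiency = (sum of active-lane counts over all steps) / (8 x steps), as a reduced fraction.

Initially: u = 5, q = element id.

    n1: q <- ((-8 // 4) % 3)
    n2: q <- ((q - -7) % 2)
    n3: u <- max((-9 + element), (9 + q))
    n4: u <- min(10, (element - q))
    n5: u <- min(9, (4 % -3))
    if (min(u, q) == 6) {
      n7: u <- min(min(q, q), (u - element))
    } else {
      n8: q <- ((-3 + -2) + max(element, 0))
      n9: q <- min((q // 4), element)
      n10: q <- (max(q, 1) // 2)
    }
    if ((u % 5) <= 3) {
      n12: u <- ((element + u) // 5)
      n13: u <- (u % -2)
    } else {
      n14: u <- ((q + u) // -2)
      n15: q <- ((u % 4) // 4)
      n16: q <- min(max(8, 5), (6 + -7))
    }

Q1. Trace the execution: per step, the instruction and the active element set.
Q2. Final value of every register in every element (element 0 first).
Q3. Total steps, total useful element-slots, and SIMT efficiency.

step 0: q <- ((-8 // 4) % 3)         0xff
step 1: q <- ((q - -7) % 2)          0xff
step 2: u <- max((-9 + element), (9 + q)) 0xff
step 3: u <- min(10, (element - q))  0xff
step 4: u <- min(9, (4 % -3))        0xff
step 5: eval (min(u, q) == 6)        0xff
step 6: q <- ((-3 + -2) + max(element, 0)) 0xff
step 7: q <- min((q // 4), element)  0xff
step 8: q <- (max(q, 1) // 2)        0xff
step 9: eval ((u % 5) <= 3)          0xff
step 10: u <- ((element + u) // 5)    0xff
step 11: u <- (u % -2)                0xff

Answer: 12 steps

u: -1,-1,0,0,0,0,0,-1
q: 0,0,0,0,0,0,0,0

steps = 12; useful = 96; efficiency = 96/96 = 1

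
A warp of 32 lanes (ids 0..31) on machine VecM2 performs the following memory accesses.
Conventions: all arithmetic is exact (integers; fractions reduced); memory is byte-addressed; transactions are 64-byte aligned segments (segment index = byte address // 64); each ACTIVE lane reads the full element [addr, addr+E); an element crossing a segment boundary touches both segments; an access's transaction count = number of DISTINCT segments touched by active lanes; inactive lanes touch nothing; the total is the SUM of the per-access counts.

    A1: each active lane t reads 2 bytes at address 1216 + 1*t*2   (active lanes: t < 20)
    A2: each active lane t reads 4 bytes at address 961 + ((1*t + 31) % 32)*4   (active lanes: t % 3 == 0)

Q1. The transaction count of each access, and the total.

A1: 1 transaction
A2: 3 transactions

Answer: 1,3; total 4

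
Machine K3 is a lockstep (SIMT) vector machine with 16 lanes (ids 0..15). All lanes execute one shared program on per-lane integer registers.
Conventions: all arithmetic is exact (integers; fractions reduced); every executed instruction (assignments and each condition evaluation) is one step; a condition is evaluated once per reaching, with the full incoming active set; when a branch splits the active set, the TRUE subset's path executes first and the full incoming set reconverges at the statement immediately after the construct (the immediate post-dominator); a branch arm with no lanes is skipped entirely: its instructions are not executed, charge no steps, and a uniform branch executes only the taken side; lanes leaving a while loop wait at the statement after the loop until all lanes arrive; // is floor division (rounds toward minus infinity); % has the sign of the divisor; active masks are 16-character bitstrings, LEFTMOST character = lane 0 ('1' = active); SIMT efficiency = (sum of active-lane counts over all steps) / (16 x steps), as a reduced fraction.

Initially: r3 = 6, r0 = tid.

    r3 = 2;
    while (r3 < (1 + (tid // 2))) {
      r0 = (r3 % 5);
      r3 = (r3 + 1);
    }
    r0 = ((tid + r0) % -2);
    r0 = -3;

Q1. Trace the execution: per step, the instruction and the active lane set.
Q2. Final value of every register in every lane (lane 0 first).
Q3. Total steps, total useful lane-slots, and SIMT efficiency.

step 0: r3 <- 2                      1111111111111111
step 1: eval (r3 < (1 + (tid // 2))) 1111111111111111
step 2: r0 <- (r3 % 5)               0000111111111111
step 3: r3 <- (r3 + 1)               0000111111111111
step 4: eval (r3 < (1 + (tid // 2))) 0000111111111111
step 5: r0 <- (r3 % 5)               0000001111111111
step 6: r3 <- (r3 + 1)               0000001111111111
step 7: eval (r3 < (1 + (tid // 2))) 0000001111111111
step 8: r0 <- (r3 % 5)               0000000011111111
step 9: r3 <- (r3 + 1)               0000000011111111
step 10: eval (r3 < (1 + (tid // 2))) 0000000011111111
step 11: r0 <- (r3 % 5)               0000000000111111
step 12: r3 <- (r3 + 1)               0000000000111111
step 13: eval (r3 < (1 + (tid // 2))) 0000000000111111
step 14: r0 <- (r3 % 5)               0000000000001111
step 15: r3 <- (r3 + 1)               0000000000001111
step 16: eval (r3 < (1 + (tid // 2))) 0000000000001111
step 17: r0 <- (r3 % 5)               0000000000000011
step 18: r3 <- (r3 + 1)               0000000000000011
step 19: eval (r3 < (1 + (tid // 2))) 0000000000000011
step 20: r0 <- ((tid + r0) % -2)      1111111111111111
step 21: r0 <- -3                     1111111111111111

Answer: 22 steps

r3: 2,2,2,2,3,3,4,4,5,5,6,6,7,7,8,8
r0: -3,-3,-3,-3,-3,-3,-3,-3,-3,-3,-3,-3,-3,-3,-3,-3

steps = 22; useful = 190; efficiency = 190/352 = 95/176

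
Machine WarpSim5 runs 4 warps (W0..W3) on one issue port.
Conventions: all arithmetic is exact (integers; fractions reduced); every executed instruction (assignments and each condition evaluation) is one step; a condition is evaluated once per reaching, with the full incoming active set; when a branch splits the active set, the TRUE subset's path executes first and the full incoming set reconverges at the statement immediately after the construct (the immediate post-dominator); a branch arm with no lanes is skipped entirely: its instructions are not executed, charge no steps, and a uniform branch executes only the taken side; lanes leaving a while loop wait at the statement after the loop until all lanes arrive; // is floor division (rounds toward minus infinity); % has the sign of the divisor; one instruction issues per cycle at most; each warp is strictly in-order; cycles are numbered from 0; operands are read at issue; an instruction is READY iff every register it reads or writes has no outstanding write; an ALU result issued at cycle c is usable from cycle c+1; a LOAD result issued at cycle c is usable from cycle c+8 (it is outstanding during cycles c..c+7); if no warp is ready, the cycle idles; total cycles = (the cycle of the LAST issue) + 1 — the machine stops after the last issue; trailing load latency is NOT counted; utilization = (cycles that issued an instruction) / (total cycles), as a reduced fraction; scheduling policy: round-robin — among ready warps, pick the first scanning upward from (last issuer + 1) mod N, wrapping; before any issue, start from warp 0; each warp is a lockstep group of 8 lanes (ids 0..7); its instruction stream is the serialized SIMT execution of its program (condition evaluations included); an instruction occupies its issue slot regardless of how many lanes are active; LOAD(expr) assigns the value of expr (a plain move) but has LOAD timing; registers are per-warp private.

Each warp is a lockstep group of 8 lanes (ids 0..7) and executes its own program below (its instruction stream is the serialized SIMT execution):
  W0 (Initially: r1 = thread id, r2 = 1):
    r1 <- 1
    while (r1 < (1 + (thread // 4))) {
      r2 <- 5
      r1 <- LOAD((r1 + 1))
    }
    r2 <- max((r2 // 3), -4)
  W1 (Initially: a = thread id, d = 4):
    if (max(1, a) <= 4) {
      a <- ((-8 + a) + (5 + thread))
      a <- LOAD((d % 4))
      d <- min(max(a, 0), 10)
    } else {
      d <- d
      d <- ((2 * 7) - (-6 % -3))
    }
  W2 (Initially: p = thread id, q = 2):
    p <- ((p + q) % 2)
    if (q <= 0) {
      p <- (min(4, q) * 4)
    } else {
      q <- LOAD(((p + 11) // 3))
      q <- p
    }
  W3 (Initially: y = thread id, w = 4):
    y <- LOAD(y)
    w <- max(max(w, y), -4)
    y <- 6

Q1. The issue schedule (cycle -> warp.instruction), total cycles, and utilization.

cycle 0: W0.I0
cycle 1: W1.I0
cycle 2: W2.I0
cycle 3: W3.I0
cycle 4: W0.I1
cycle 5: W1.I1
cycle 6: W2.I1
cycle 7: W0.I2
cycle 8: W1.I2
cycle 9: W2.I2
cycle 10: W0.I3
cycle 11: W3.I1
cycle 12: W3.I2
cycle 13: idle
cycle 14: idle
cycle 15: idle
cycle 16: W1.I3
cycle 17: W2.I3
cycle 18: W0.I4
cycle 19: W1.I4
cycle 20: W0.I5
cycle 21: W1.I5

Answer: 22 cycles, utilization 19/22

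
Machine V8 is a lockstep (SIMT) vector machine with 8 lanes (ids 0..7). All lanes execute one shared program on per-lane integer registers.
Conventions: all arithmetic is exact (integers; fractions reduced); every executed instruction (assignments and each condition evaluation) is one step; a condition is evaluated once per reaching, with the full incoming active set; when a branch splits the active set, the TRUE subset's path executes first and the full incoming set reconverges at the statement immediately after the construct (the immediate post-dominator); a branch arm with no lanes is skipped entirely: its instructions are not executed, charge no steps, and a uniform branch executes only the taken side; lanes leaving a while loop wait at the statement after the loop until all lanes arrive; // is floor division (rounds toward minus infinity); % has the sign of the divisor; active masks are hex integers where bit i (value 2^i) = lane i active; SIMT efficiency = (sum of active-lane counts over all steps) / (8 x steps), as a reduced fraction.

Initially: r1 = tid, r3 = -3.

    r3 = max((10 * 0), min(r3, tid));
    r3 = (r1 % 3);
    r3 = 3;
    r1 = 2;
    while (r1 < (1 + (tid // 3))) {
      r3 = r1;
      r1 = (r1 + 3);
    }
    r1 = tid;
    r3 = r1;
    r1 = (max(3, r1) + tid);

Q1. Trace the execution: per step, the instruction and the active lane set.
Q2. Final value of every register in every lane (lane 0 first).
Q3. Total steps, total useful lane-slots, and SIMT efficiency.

step 0: r3 <- max((10 * 0), min(r3, tid)) 0xff
step 1: r3 <- (r1 % 3)               0xff
step 2: r3 <- 3                      0xff
step 3: r1 <- 2                      0xff
step 4: eval (r1 < (1 + (tid // 3))) 0xff
step 5: r3 <- r1                     0xc0
step 6: r1 <- (r1 + 3)               0xc0
step 7: eval (r1 < (1 + (tid // 3))) 0xc0
step 8: r1 <- tid                    0xff
step 9: r3 <- r1                     0xff
step 10: r1 <- (max(3, r1) + tid)     0xff

Answer: 11 steps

r1: 3,4,5,6,8,10,12,14
r3: 0,1,2,3,4,5,6,7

steps = 11; useful = 70; efficiency = 70/88 = 35/44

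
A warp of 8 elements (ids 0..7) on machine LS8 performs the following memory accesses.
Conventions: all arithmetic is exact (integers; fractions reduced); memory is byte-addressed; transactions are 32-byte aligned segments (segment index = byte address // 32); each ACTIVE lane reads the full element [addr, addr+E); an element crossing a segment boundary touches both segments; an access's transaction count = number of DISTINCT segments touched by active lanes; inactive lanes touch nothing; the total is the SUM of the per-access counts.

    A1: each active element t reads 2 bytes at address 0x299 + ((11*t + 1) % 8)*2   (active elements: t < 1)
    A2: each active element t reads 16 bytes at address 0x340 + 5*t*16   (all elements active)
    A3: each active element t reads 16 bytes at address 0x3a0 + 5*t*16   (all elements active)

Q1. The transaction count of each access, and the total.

A1: 1 transaction
A2: 8 transactions
A3: 8 transactions

Answer: 1,8,8; total 17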